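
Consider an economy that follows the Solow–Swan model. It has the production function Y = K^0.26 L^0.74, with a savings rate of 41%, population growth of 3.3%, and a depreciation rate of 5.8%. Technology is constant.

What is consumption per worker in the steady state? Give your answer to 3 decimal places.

Steady state requires s·f(k) = (n + δ)·k, i.e. s·k^α = (n + δ)·k.
Dividing both sides by k: k^(1−α) = s / (n + δ).
k^0.74 = 0.41 / (0.033 + 0.058) = 0.41 / 0.091 = 4.5055
k* = 4.5055^(1/0.74) ≈ 7.6460
y* = (k*)^α = 7.6460^0.26 ≈ 1.6970
c* = (1 − s)·y* = (1 − 0.41) × 1.6970 ≈ 1.0012

c* = 1.001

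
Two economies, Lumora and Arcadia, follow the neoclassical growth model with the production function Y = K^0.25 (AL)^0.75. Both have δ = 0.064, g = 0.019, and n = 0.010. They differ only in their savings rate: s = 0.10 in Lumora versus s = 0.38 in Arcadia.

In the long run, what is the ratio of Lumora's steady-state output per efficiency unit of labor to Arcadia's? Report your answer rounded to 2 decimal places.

Steady-state y* = [s/(n + g + δ)]^(α/(1−α)), so the ratio is [ (s_L/(n + g + δ)_L) / (s_A/(n + g + δ)_A) ]^0.3333.
s_L/(n + g + δ)_L = 0.10/0.093 = 1.0753; s_A/(n + g + δ)_A = 0.38/0.093 = 4.0860.
Ratio = (1.0753/4.0860)^0.3333 = 0.2632^0.3333 ≈ 0.6409

y*_L / y*_A ≈ 0.64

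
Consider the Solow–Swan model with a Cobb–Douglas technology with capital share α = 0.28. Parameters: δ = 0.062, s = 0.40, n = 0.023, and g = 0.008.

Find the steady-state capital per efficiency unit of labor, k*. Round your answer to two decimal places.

k* = 7.59

In steady state, investment equals break-even investment: s·k^α = (n + g + δ)·k.
Rearranging, k^(1−α) = s / (n + g + δ).
k^0.72 = 0.40 / (0.023 + 0.008 + 0.062) = 0.40 / 0.093 = 4.3011
k* = 4.3011^(1/0.72) ≈ 7.5853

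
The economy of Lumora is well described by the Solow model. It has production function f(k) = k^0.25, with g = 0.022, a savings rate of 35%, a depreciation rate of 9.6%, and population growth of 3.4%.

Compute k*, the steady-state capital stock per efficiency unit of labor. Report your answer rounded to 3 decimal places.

Steady state requires s·f(k) = (n + g + δ)·k, i.e. s·k^α = (n + g + δ)·k.
Dividing both sides by k: k^(1−α) = s / (n + g + δ).
k^0.75 = 0.35 / (0.034 + 0.022 + 0.096) = 0.35 / 0.152 = 2.3026
k* = 2.3026^(1/0.75) ≈ 3.0406

k* = 3.041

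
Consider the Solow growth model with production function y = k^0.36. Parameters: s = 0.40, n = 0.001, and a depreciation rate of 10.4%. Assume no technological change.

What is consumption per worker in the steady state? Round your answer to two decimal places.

At the steady state, Δk = 0, so s·k^α = (n + δ)·k.
Dividing both sides by k: k^(1−α) = s / (n + δ).
k^0.64 = 0.40 / (0.001 + 0.104) = 0.40 / 0.105 = 3.8095
k* = 3.8095^(1/0.64) ≈ 8.0836
y* = (k*)^α = 8.0836^0.36 ≈ 2.1220
c* = (1 − s)·y* = (1 − 0.40) × 2.1220 ≈ 1.2732

c* ≈ 1.27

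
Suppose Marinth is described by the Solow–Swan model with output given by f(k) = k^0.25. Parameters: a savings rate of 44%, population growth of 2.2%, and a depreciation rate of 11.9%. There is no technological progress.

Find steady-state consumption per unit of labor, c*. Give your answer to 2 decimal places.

Steady state requires s·f(k) = (n + δ)·k, i.e. s·k^α = (n + δ)·k.
Rearranging, k^(1−α) = s / (n + δ).
k^0.75 = 0.44 / (0.022 + 0.119) = 0.44 / 0.141 = 3.1206
k* = 3.1206^(1/0.75) ≈ 4.5602
y* = (k*)^α = 4.5602^0.25 ≈ 1.4613
c* = (1 − s)·y* = (1 − 0.44) × 1.4613 ≈ 0.8183

c* ≈ 0.82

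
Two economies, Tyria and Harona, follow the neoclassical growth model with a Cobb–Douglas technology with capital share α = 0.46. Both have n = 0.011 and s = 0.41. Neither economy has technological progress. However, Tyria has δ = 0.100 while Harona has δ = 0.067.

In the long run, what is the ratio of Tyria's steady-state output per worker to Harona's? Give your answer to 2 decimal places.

Steady-state y* = [s/(n + δ)]^(α/(1−α)), so the ratio is [ (s_T/(n + δ)_T) / (s_H/(n + δ)_H) ]^0.8519.
s_T/(n + δ)_T = 0.41/0.111 = 3.6937; s_H/(n + δ)_H = 0.41/0.078 = 5.2564.
Ratio = (3.6937/5.2564)^0.8519 = 0.7027^0.8519 ≈ 0.7404

y*_T / y*_H ≈ 0.74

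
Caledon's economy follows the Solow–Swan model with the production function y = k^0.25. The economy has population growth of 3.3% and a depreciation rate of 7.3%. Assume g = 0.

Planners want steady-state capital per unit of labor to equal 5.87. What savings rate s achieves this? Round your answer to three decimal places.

s ≈ 0.400

Steady state requires s·f(k) = (n + δ)·k, i.e. s·k^α = (n + δ)·k.
So s / (n + δ) = (k*)^(1−α) = 5.87^0.75 = 3.7712.
Therefore s = 3.7712 × (n + δ) = 3.7712 × 0.106 = 0.3997.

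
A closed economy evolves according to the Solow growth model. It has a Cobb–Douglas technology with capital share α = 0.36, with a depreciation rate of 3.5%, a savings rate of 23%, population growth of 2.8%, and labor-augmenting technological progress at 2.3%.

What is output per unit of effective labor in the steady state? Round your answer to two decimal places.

In steady state, investment equals break-even investment: s·k^α = (n + g + δ)·k.
Dividing both sides by k: k^(1−α) = s / (n + g + δ).
k^0.64 = 0.23 / (0.028 + 0.023 + 0.035) = 0.23 / 0.086 = 2.6744
k* = 2.6744^(1/0.64) ≈ 4.6509
y* = (k*)^α = 4.6509^0.36 ≈ 1.7391

y* ≈ 1.74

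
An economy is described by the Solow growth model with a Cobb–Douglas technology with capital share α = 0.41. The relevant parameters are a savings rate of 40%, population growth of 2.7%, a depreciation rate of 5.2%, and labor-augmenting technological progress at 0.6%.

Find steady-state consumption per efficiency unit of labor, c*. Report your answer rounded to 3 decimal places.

c* ≈ 1.760

In steady state, investment equals break-even investment: s·k^α = (n + g + δ)·k.
Rearranging, k^(1−α) = s / (n + g + δ).
k^0.59 = 0.40 / (0.027 + 0.006 + 0.052) = 0.40 / 0.085 = 4.7059
k* = 4.7059^(1/0.59) ≈ 13.8061
y* = (k*)^α = 13.8061^0.41 ≈ 2.9338
c* = (1 − s)·y* = (1 − 0.40) × 2.9338 ≈ 1.7603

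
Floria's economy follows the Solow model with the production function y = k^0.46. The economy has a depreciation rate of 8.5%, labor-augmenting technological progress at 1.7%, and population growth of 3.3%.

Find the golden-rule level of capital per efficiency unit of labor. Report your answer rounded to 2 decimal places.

k_gold ≈ 9.68

The golden rule sets f'(k) = n + g + δ, i.e. α·k^(α−1) = n + g + δ.
So k^(1−α) = α / (n + g + δ) = 0.46 / 0.135 = 3.4074.
k_gold = 3.4074^(1/0.54) ≈ 9.6821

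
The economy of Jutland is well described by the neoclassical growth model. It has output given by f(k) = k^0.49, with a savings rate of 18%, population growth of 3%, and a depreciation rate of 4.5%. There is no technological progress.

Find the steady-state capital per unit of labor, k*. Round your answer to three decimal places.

k* ≈ 5.566

In steady state, investment equals break-even investment: s·k^α = (n + δ)·k.
Dividing both sides by k: k^(1−α) = s / (n + δ).
k^0.51 = 0.18 / (0.030 + 0.045) = 0.18 / 0.075 = 2.4000
k* = 2.4000^(1/0.51) ≈ 5.5656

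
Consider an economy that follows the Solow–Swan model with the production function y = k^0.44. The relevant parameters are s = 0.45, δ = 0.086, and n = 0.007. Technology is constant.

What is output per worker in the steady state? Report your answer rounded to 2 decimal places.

In steady state, investment equals break-even investment: s·k^α = (n + δ)·k.
Dividing both sides by k: k^(1−α) = s / (n + δ).
k^0.56 = 0.45 / (0.007 + 0.086) = 0.45 / 0.093 = 4.8387
k* = 4.8387^(1/0.56) ≈ 16.7005
y* = (k*)^α = 16.7005^0.44 ≈ 3.4514

y* ≈ 3.45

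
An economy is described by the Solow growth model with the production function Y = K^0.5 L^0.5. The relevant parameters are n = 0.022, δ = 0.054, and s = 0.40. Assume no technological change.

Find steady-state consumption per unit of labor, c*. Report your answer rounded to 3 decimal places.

Steady state requires s·f(k) = (n + δ)·k, i.e. s·k^α = (n + δ)·k.
Dividing both sides by k: k^(1−α) = s / (n + δ).
k^0.5 = 0.40 / (0.022 + 0.054) = 0.40 / 0.076 = 5.2632
k* = 5.2632^(1/0.5) ≈ 27.7013
y* = (k*)^α = 27.7013^0.5 ≈ 5.2632
c* = (1 − s)·y* = (1 − 0.40) × 5.2632 ≈ 3.1579

c* ≈ 3.158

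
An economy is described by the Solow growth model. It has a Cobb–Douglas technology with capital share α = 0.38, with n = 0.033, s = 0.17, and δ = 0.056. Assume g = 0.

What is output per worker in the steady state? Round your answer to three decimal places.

y* ≈ 1.487

In steady state, investment equals break-even investment: s·k^α = (n + δ)·k.
Dividing both sides by k: k^(1−α) = s / (n + δ).
k^0.62 = 0.17 / (0.033 + 0.056) = 0.17 / 0.089 = 1.9101
k* = 1.9101^(1/0.62) ≈ 2.8400
y* = (k*)^α = 2.8400^0.38 ≈ 1.4868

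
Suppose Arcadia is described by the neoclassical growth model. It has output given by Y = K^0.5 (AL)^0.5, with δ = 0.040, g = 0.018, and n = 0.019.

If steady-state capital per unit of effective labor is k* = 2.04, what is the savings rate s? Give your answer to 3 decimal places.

s ≈ 0.110

At the steady state, Δk = 0, so s·k^α = (n + g + δ)·k.
So s / (n + g + δ) = (k*)^(1−α) = 2.04^0.5 = 1.4283.
Therefore s = 1.4283 × (n + g + δ) = 1.4283 × 0.077 = 0.1100.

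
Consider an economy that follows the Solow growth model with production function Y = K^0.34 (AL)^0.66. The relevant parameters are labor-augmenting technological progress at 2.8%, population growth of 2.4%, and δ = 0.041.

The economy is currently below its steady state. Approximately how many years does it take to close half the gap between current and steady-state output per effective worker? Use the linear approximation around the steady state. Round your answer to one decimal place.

Near the steady state the convergence rate is λ = (1 − α)(n + g + δ).
λ = (1 − 0.34) × 0.093 = 0.66 × 0.093 = 0.06138
Half-life = ln 2 / λ = 0.6931 / 0.06138 ≈ 11.29 years

about 11.3 years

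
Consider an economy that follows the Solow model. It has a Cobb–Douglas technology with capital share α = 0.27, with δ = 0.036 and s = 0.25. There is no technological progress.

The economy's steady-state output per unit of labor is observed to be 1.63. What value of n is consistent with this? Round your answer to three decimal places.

Steady state requires s·f(k) = (n + δ)·k, i.e. s·k^α = (n + δ)·k.
Since y* = [s/(n + δ)]^(α/(1−α)), we have s/(n + δ) = (y*)^((1−α)/α) = 1.63^2.7037 = 3.7471.
Therefore n + δ = s / 3.7471 = 0.25 / 3.7471 = 0.0667, so n = 0.0667 − 0.036 = 0.0307.

n ≈ 0.031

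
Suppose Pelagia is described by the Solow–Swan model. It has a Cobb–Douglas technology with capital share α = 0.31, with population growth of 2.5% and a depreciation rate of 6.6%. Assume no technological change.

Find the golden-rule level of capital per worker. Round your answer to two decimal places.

The golden rule sets f'(k) = n + δ, i.e. α·k^(α−1) = n + δ.
So k^(1−α) = α / (n + δ) = 0.31 / 0.091 = 3.4066.
k_gold = 3.4066^(1/0.69) ≈ 5.9085

k_gold ≈ 5.91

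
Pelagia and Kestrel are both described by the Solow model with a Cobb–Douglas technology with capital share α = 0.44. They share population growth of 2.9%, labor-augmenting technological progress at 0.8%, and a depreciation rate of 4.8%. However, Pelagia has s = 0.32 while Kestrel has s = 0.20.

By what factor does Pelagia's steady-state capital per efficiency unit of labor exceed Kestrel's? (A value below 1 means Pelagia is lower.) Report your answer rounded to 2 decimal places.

Steady-state k* = [s/(n + g + δ)]^(1/(1−α)), so the ratio is [ (s_P/(n + g + δ)_P) / (s_K/(n + g + δ)_K) ]^1.7857.
s_P/(n + g + δ)_P = 0.32/0.085 = 3.7647; s_K/(n + g + δ)_K = 0.20/0.085 = 2.3529.
Ratio = (3.7647/2.3529)^1.7857 = 1.6000^1.7857 ≈ 2.3147

ratio ≈ 2.31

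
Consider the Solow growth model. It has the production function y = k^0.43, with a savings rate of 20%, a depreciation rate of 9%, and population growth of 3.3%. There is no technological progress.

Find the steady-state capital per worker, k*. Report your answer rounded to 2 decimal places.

k* ≈ 2.35

At the steady state, Δk = 0, so s·k^α = (n + δ)·k.
Rearranging, k^(1−α) = s / (n + δ).
k^0.57 = 0.20 / (0.033 + 0.090) = 0.20 / 0.123 = 1.6260
k* = 1.6260^(1/0.57) ≈ 2.3463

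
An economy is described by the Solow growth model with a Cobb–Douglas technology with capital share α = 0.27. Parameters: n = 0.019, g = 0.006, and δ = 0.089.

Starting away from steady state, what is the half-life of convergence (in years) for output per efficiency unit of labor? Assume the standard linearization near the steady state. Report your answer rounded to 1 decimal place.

Near the steady state the convergence rate is λ = (1 − α)(n + g + δ).
λ = (1 − 0.27) × 0.114 = 0.73 × 0.114 = 0.08322
Half-life = ln 2 / λ = 0.6931 / 0.08322 ≈ 8.33 years

t_½ ≈ 8.3 years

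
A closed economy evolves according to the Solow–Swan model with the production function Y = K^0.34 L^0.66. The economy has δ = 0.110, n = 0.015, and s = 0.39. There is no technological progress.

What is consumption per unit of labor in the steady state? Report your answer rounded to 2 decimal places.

c* = 1.10

In steady state, investment equals break-even investment: s·k^α = (n + δ)·k.
Rearranging, k^(1−α) = s / (n + δ).
k^0.66 = 0.39 / (0.015 + 0.110) = 0.39 / 0.125 = 3.1200
k* = 3.1200^(1/0.66) ≈ 5.6069
y* = (k*)^α = 5.6069^0.34 ≈ 1.7971
c* = (1 − s)·y* = (1 − 0.39) × 1.7971 ≈ 1.0962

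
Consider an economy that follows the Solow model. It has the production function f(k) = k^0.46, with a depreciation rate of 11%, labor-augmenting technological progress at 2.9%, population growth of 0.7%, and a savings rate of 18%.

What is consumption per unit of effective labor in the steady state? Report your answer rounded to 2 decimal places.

At the steady state, Δk = 0, so s·k^α = (n + g + δ)·k.
Rearranging, k^(1−α) = s / (n + g + δ).
k^0.54 = 0.18 / (0.007 + 0.029 + 0.110) = 0.18 / 0.146 = 1.2329
k* = 1.2329^(1/0.54) ≈ 1.4736
y* = (k*)^α = 1.4736^0.46 ≈ 1.1952
c* = (1 − s)·y* = (1 − 0.18) × 1.1952 ≈ 0.9801

c* = 0.98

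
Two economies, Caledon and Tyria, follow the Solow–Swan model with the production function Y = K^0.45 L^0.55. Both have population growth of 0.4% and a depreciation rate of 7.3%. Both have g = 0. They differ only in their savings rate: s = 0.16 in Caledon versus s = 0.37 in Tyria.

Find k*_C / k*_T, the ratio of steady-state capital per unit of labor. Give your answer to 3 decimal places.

k*_C / k*_T ≈ 0.218

Steady-state k* = [s/(n + δ)]^(1/(1−α)), so the ratio is [ (s_C/(n + δ)_C) / (s_T/(n + δ)_T) ]^1.8182.
s_C/(n + δ)_C = 0.16/0.077 = 2.0779; s_T/(n + δ)_T = 0.37/0.077 = 4.8052.
Ratio = (2.0779/4.8052)^1.8182 = 0.4324^1.8182 ≈ 0.2178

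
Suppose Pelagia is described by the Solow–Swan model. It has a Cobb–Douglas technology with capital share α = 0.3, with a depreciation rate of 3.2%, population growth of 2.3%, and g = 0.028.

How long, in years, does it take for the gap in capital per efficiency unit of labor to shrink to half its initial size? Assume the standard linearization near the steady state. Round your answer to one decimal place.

t_½ ≈ 11.9 years

Near the steady state the convergence rate is λ = (1 − α)(n + g + δ).
λ = (1 − 0.3) × 0.083 = 0.7 × 0.083 = 0.0581
Half-life = ln 2 / λ = 0.6931 / 0.0581 ≈ 11.93 years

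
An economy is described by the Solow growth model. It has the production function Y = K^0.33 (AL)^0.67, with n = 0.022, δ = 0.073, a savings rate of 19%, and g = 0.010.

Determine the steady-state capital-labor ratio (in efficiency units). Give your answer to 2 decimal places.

At the steady state, Δk = 0, so s·k^α = (n + g + δ)·k.
Dividing both sides by k: k^(1−α) = s / (n + g + δ).
k^0.67 = 0.19 / (0.022 + 0.010 + 0.073) = 0.19 / 0.105 = 1.8095
k* = 1.8095^(1/0.67) ≈ 2.4233

k* = 2.42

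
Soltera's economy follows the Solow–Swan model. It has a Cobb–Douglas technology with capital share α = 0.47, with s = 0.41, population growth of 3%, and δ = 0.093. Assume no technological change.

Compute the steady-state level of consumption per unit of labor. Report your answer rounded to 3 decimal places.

c* = 1.716

At the steady state, Δk = 0, so s·k^α = (n + δ)·k.
Rearranging, k^(1−α) = s / (n + δ).
k^0.53 = 0.41 / (0.030 + 0.093) = 0.41 / 0.123 = 3.3333
k* = 3.3333^(1/0.53) ≈ 9.6952
y* = (k*)^α = 9.6952^0.47 ≈ 2.9086
c* = (1 − s)·y* = (1 − 0.41) × 2.9086 ≈ 1.7161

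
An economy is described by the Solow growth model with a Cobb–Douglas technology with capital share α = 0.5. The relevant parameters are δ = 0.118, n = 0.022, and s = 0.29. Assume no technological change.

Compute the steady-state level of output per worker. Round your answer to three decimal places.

y* = 2.071

Steady state requires s·f(k) = (n + δ)·k, i.e. s·k^α = (n + δ)·k.
Dividing both sides by k: k^(1−α) = s / (n + δ).
k^0.5 = 0.29 / (0.022 + 0.118) = 0.29 / 0.140 = 2.0714
k* = 2.0714^(1/0.5) ≈ 4.2907
y* = (k*)^α = 4.2907^0.5 ≈ 2.0714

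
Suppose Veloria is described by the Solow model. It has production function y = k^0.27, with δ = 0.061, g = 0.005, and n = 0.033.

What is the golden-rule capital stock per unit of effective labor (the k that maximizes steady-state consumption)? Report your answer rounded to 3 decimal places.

k_gold ≈ 3.953

The golden rule sets f'(k) = n + g + δ, i.e. α·k^(α−1) = n + g + δ.
So k^(1−α) = α / (n + g + δ) = 0.27 / 0.099 = 2.7273.
k_gold = 2.7273^(1/0.73) ≈ 3.9527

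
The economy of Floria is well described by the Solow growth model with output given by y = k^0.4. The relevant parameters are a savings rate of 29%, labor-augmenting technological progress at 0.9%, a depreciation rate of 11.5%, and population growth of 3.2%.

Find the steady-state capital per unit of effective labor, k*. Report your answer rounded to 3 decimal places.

k* ≈ 2.811

Steady state requires s·f(k) = (n + g + δ)·k, i.e. s·k^α = (n + g + δ)·k.
Dividing both sides by k: k^(1−α) = s / (n + g + δ).
k^0.6 = 0.29 / (0.032 + 0.009 + 0.115) = 0.29 / 0.156 = 1.8590
k* = 1.8590^(1/0.6) ≈ 2.8106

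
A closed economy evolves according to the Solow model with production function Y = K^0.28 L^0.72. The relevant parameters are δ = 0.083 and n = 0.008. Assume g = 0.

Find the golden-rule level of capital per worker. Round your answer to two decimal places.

The golden rule sets f'(k) = n + δ, i.e. α·k^(α−1) = n + δ.
So k^(1−α) = α / (n + δ) = 0.28 / 0.091 = 3.0769.
k_gold = 3.0769^(1/0.72) ≈ 4.7636

k_gold ≈ 4.76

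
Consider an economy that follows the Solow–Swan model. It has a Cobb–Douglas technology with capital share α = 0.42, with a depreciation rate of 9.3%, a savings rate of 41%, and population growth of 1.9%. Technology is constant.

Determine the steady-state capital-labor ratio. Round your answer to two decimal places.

In steady state, investment equals break-even investment: s·k^α = (n + δ)·k.
Dividing both sides by k: k^(1−α) = s / (n + δ).
k^0.58 = 0.41 / (0.019 + 0.093) = 0.41 / 0.112 = 3.6607
k* = 3.6607^(1/0.58) ≈ 9.3683

k* ≈ 9.37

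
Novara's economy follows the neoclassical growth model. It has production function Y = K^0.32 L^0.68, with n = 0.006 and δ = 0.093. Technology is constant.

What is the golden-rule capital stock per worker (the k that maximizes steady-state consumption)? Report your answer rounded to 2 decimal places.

k_gold ≈ 5.61

The golden rule sets f'(k) = n + δ, i.e. α·k^(α−1) = n + δ.
So k^(1−α) = α / (n + δ) = 0.32 / 0.099 = 3.2323.
k_gold = 3.2323^(1/0.68) ≈ 5.6141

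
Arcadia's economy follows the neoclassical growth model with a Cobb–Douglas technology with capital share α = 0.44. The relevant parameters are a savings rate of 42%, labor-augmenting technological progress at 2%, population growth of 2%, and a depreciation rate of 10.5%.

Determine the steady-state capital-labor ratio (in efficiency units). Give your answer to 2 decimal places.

Steady state requires s·f(k) = (n + g + δ)·k, i.e. s·k^α = (n + g + δ)·k.
Dividing both sides by k: k^(1−α) = s / (n + g + δ).
k^0.56 = 0.42 / (0.020 + 0.020 + 0.105) = 0.42 / 0.145 = 2.8966
k* = 2.8966^(1/0.56) ≈ 6.6804

k* = 6.68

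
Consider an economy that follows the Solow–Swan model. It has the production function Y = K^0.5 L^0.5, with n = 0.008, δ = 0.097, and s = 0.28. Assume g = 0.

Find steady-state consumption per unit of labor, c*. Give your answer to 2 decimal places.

c* ≈ 1.92

In steady state, investment equals break-even investment: s·k^α = (n + δ)·k.
Dividing both sides by k: k^(1−α) = s / (n + δ).
k^0.5 = 0.28 / (0.008 + 0.097) = 0.28 / 0.105 = 2.6667
k* = 2.6667^(1/0.5) ≈ 7.1113
y* = (k*)^α = 7.1113^0.5 ≈ 2.6667
c* = (1 − s)·y* = (1 − 0.28) × 2.6667 ≈ 1.9200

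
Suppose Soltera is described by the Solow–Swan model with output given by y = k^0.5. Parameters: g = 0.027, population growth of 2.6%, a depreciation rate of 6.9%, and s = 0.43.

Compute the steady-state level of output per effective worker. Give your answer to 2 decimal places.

At the steady state, Δk = 0, so s·k^α = (n + g + δ)·k.
Dividing both sides by k: k^(1−α) = s / (n + g + δ).
k^0.5 = 0.43 / (0.026 + 0.027 + 0.069) = 0.43 / 0.122 = 3.5246
k* = 3.5246^(1/0.5) ≈ 12.4228
y* = (k*)^α = 12.4228^0.5 ≈ 3.5246

y* = 3.52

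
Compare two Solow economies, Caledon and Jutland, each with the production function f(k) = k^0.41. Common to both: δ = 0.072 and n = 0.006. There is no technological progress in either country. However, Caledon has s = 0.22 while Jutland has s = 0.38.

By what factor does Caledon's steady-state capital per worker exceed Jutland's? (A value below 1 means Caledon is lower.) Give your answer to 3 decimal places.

ratio ≈ 0.396

Steady-state k* = [s/(n + δ)]^(1/(1−α)), so the ratio is [ (s_C/(n + δ)_C) / (s_J/(n + δ)_J) ]^1.6949.
s_C/(n + δ)_C = 0.22/0.078 = 2.8205; s_J/(n + δ)_J = 0.38/0.078 = 4.8718.
Ratio = (2.8205/4.8718)^1.6949 = 0.5789^1.6949 ≈ 0.3959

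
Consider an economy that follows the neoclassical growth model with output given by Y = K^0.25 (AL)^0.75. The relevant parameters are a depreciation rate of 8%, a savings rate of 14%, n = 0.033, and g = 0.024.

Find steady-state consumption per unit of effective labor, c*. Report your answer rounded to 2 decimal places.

At the steady state, Δk = 0, so s·k^α = (n + g + δ)·k.
Rearranging, k^(1−α) = s / (n + g + δ).
k^0.75 = 0.14 / (0.033 + 0.024 + 0.080) = 0.14 / 0.137 = 1.0219
k* = 1.0219^(1/0.75) ≈ 1.0293
y* = (k*)^α = 1.0293^0.25 ≈ 1.0072
c* = (1 − s)·y* = (1 − 0.14) × 1.0072 ≈ 0.8662

c* ≈ 0.87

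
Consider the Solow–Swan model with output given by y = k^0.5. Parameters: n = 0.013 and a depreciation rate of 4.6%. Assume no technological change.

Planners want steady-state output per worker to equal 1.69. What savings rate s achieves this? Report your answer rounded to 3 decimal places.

s ≈ 0.100

At the steady state, Δk = 0, so s·k^α = (n + δ)·k.
Since y* = [s/(n + δ)]^(α/(1−α)), we have s/(n + δ) = (y*)^((1−α)/α) = 1.69^1 = 1.6900.
Therefore s = 1.6900 × (n + δ) = 1.6900 × 0.059 = 0.0997.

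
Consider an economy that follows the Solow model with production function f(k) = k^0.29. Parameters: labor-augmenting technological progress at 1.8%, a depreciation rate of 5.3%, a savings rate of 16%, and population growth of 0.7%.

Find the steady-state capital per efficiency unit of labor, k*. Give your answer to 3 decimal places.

k* = 2.751

In steady state, investment equals break-even investment: s·k^α = (n + g + δ)·k.
Dividing both sides by k: k^(1−α) = s / (n + g + δ).
k^0.71 = 0.16 / (0.007 + 0.018 + 0.053) = 0.16 / 0.078 = 2.0513
k* = 2.0513^(1/0.71) ≈ 2.7509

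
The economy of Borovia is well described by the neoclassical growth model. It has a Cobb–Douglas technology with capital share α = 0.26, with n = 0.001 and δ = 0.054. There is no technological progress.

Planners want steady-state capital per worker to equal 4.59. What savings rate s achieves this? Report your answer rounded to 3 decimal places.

s ≈ 0.170

At the steady state, Δk = 0, so s·k^α = (n + δ)·k.
So s / (n + δ) = (k*)^(1−α) = 4.59^0.74 = 3.0885.
Therefore s = 3.0885 × (n + δ) = 3.0885 × 0.055 = 0.1699.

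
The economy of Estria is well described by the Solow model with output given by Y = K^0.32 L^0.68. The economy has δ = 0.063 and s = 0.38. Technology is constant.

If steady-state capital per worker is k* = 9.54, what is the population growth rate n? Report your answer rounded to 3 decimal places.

n ≈ 0.019

In steady state, investment equals break-even investment: s·k^α = (n + δ)·k.
So s / (n + δ) = (k*)^(1−α) = 9.54^0.68 = 4.6355.
Therefore n + δ = s / 4.6355 = 0.38 / 4.6355 = 0.0820, so n = 0.0820 − 0.063 = 0.0190.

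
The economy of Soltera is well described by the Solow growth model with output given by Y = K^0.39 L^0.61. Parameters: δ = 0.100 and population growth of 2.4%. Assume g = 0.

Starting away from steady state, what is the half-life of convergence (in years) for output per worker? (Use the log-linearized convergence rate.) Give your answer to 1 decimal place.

Near the steady state the convergence rate is λ = (1 − α)(n + δ).
λ = (1 − 0.39) × 0.124 = 0.61 × 0.124 = 0.07564
Half-life = ln 2 / λ = 0.6931 / 0.07564 ≈ 9.16 years

t_½ ≈ 9.2 years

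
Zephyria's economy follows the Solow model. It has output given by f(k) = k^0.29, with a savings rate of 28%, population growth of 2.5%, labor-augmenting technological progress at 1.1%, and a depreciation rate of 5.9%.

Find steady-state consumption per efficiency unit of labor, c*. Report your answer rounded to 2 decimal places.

In steady state, investment equals break-even investment: s·k^α = (n + g + δ)·k.
Rearranging, k^(1−α) = s / (n + g + δ).
k^0.71 = 0.28 / (0.025 + 0.011 + 0.059) = 0.28 / 0.095 = 2.9474
k* = 2.9474^(1/0.71) ≈ 4.5833
y* = (k*)^α = 4.5833^0.29 ≈ 1.5550
c* = (1 − s)·y* = (1 − 0.28) × 1.5550 ≈ 1.1196

c* ≈ 1.12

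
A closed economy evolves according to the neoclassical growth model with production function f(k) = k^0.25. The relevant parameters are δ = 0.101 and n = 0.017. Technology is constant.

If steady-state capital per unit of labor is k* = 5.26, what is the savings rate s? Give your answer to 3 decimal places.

s ≈ 0.410

Steady state requires s·f(k) = (n + δ)·k, i.e. s·k^α = (n + δ)·k.
So s / (n + δ) = (k*)^(1−α) = 5.26^0.75 = 3.4733.
Therefore s = 3.4733 × (n + δ) = 3.4733 × 0.118 = 0.4098.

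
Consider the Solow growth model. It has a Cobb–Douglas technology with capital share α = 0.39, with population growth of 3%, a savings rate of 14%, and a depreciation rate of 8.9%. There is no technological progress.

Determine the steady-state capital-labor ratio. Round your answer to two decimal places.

Steady state requires s·f(k) = (n + δ)·k, i.e. s·k^α = (n + δ)·k.
Rearranging, k^(1−α) = s / (n + δ).
k^0.61 = 0.14 / (0.030 + 0.089) = 0.14 / 0.119 = 1.1765
k* = 1.1765^(1/0.61) ≈ 1.3053

k* = 1.31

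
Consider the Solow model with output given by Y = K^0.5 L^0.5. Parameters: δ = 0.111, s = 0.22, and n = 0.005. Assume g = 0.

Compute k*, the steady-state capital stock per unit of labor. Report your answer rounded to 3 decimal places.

In steady state, investment equals break-even investment: s·k^α = (n + δ)·k.
Dividing both sides by k: k^(1−α) = s / (n + δ).
k^0.5 = 0.22 / (0.005 + 0.111) = 0.22 / 0.116 = 1.8966
k* = 1.8966^(1/0.5) ≈ 3.5971

k* = 3.597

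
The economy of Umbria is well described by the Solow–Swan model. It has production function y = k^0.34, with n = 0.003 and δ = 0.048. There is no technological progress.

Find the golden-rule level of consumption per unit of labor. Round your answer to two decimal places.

c_gold ≈ 1.75

At the golden rule, f'(k) = n + δ, so α·k^(α−1) = n + δ and k_gold = (α/(n + δ))^(1/(1−α)).
k_gold = (0.34/0.051)^(1/0.66) = 6.6667^1.5152 ≈ 17.7170
c_gold = f(k_gold) − (n + δ)·k_gold = 2.6574 − 0.051×17.7170 ≈ 1.7538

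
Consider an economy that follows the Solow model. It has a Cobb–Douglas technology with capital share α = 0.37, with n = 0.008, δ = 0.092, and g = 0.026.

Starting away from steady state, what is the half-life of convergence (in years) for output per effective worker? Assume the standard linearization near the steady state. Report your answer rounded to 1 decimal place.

t_½ ≈ 8.7 years

Near the steady state the convergence rate is λ = (1 − α)(n + g + δ).
λ = (1 − 0.37) × 0.126 = 0.63 × 0.126 = 0.07938
Half-life = ln 2 / λ = 0.6931 / 0.07938 ≈ 8.73 years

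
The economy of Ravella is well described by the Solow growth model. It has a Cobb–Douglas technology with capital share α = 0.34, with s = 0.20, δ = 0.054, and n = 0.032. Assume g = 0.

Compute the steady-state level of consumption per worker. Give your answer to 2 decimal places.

c* ≈ 1.24

Steady state requires s·f(k) = (n + δ)·k, i.e. s·k^α = (n + δ)·k.
Rearranging, k^(1−α) = s / (n + δ).
k^0.66 = 0.20 / (0.032 + 0.054) = 0.20 / 0.086 = 2.3256
k* = 2.3256^(1/0.66) ≈ 3.5922
y* = (k*)^α = 3.5922^0.34 ≈ 1.5446
c* = (1 − s)·y* = (1 − 0.20) × 1.5446 ≈ 1.2357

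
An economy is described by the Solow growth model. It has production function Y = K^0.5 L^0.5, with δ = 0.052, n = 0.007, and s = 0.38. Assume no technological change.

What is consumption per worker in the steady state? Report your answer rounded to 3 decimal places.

c* ≈ 3.993

In steady state, investment equals break-even investment: s·k^α = (n + δ)·k.
Rearranging, k^(1−α) = s / (n + δ).
k^0.5 = 0.38 / (0.007 + 0.052) = 0.38 / 0.059 = 6.4407
k* = 6.4407^(1/0.5) ≈ 41.4826
y* = (k*)^α = 41.4826^0.5 ≈ 6.4407
c* = (1 − s)·y* = (1 − 0.38) × 6.4407 ≈ 3.9932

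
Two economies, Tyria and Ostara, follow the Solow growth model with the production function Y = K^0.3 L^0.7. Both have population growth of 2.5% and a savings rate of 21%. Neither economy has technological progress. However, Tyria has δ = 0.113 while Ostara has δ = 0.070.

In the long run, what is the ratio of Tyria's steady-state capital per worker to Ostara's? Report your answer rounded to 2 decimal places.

k*_T / k*_O ≈ 0.59

Steady-state k* = [s/(n + δ)]^(1/(1−α)), so the ratio is [ (s_T/(n + δ)_T) / (s_O/(n + δ)_O) ]^1.4286.
s_T/(n + δ)_T = 0.21/0.138 = 1.5217; s_O/(n + δ)_O = 0.21/0.095 = 2.2105.
Ratio = (1.5217/2.2105)^1.4286 = 0.6884^1.4286 ≈ 0.5866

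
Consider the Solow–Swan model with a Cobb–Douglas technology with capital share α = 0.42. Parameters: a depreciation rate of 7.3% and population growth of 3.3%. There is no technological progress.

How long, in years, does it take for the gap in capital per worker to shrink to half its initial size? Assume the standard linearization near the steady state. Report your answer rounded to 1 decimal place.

Near the steady state the convergence rate is λ = (1 − α)(n + δ).
λ = (1 − 0.42) × 0.106 = 0.58 × 0.106 = 0.06148
Half-life = ln 2 / λ = 0.6931 / 0.06148 ≈ 11.27 years

t_½ ≈ 11.3 years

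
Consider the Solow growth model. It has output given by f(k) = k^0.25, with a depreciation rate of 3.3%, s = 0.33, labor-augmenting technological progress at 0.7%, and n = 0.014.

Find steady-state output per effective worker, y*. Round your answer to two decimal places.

In steady state, investment equals break-even investment: s·k^α = (n + g + δ)·k.
Dividing both sides by k: k^(1−α) = s / (n + g + δ).
k^0.75 = 0.33 / (0.014 + 0.007 + 0.033) = 0.33 / 0.054 = 6.1111
k* = 6.1111^(1/0.75) ≈ 11.1727
y* = (k*)^α = 11.1727^0.25 ≈ 1.8283

y* ≈ 1.83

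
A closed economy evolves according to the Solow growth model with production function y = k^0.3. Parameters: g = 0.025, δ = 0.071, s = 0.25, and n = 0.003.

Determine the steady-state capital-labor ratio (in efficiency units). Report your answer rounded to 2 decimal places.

k* ≈ 3.76

At the steady state, Δk = 0, so s·k^α = (n + g + δ)·k.
Rearranging, k^(1−α) = s / (n + g + δ).
k^0.7 = 0.25 / (0.003 + 0.025 + 0.071) = 0.25 / 0.099 = 2.5253
k* = 2.5253^(1/0.7) ≈ 3.7561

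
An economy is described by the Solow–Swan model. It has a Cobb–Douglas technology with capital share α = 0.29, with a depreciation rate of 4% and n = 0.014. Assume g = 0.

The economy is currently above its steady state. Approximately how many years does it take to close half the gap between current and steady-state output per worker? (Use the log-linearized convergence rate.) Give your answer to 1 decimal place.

t_½ ≈ 18.1 years

Near the steady state the convergence rate is λ = (1 − α)(n + δ).
λ = (1 − 0.29) × 0.054 = 0.71 × 0.054 = 0.03834
Half-life = ln 2 / λ = 0.6931 / 0.03834 ≈ 18.08 years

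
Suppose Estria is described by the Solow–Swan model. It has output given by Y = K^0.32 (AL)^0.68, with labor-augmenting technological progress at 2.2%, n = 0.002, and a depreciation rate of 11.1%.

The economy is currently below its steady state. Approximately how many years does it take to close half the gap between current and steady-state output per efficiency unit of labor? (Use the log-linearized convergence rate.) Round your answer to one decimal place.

about 7.6 years

Near the steady state the convergence rate is λ = (1 − α)(n + g + δ).
λ = (1 − 0.32) × 0.135 = 0.68 × 0.135 = 0.0918
Half-life = ln 2 / λ = 0.6931 / 0.0918 ≈ 7.55 years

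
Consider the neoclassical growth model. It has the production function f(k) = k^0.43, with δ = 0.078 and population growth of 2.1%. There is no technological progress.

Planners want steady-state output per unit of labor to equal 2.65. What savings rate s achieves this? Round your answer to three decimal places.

Steady state requires s·f(k) = (n + δ)·k, i.e. s·k^α = (n + δ)·k.
Since y* = [s/(n + δ)]^(α/(1−α)), we have s/(n + δ) = (y*)^((1−α)/α) = 2.65^1.3256 = 3.6396.
Therefore s = 3.6396 × (n + δ) = 3.6396 × 0.099 = 0.3603.

s ≈ 0.360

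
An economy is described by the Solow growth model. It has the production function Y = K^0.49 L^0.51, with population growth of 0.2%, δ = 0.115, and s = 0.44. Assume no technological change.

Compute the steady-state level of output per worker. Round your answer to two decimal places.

Steady state requires s·f(k) = (n + δ)·k, i.e. s·k^α = (n + δ)·k.
Dividing both sides by k: k^(1−α) = s / (n + δ).
k^0.51 = 0.44 / (0.002 + 0.115) = 0.44 / 0.117 = 3.7607
k* = 3.7607^(1/0.51) ≈ 13.4270
y* = (k*)^α = 13.4270^0.49 ≈ 3.5703

y* ≈ 3.57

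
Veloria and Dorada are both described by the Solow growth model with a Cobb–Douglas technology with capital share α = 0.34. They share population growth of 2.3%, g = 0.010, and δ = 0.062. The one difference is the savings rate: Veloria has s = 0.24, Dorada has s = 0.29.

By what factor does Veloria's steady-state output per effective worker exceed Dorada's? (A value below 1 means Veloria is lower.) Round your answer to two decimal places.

y*_V / y*_D ≈ 0.91

Steady-state y* = [s/(n + g + δ)]^(α/(1−α)), so the ratio is [ (s_V/(n + g + δ)_V) / (s_D/(n + g + δ)_D) ]^0.5152.
s_V/(n + g + δ)_V = 0.24/0.095 = 2.5263; s_D/(n + g + δ)_D = 0.29/0.095 = 3.0526.
Ratio = (2.5263/3.0526)^0.5152 = 0.8276^0.5152 ≈ 0.9071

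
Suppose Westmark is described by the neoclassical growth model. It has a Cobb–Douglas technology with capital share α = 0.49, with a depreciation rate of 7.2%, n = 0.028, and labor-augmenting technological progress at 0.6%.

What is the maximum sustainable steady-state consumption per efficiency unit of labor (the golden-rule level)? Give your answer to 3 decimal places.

At the golden rule, f'(k) = n + g + δ, so α·k^(α−1) = n + g + δ and k_gold = (α/(n + g + δ))^(1/(1−α)).
k_gold = (0.49/0.106)^(1/0.51) = 4.6226^1.9608 ≈ 20.1238
c_gold = f(k_gold) − (n + g + δ)·k_gold = 4.3533 − 0.106×20.1238 ≈ 2.2202

c_gold ≈ 2.220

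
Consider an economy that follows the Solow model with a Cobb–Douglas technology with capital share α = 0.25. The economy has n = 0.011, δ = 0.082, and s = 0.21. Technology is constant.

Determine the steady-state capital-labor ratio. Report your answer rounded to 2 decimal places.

At the steady state, Δk = 0, so s·k^α = (n + δ)·k.
Dividing both sides by k: k^(1−α) = s / (n + δ).
k^0.75 = 0.21 / (0.011 + 0.082) = 0.21 / 0.093 = 2.2581
k* = 2.2581^(1/0.75) ≈ 2.9625

k* ≈ 2.96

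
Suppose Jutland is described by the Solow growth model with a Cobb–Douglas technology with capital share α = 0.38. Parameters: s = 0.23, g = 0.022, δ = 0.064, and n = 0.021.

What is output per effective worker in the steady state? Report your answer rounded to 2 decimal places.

At the steady state, Δk = 0, so s·k^α = (n + g + δ)·k.
Dividing both sides by k: k^(1−α) = s / (n + g + δ).
k^0.62 = 0.23 / (0.021 + 0.022 + 0.064) = 0.23 / 0.107 = 2.1495
k* = 2.1495^(1/0.62) ≈ 3.4358
y* = (k*)^α = 3.4358^0.38 ≈ 1.5984

y* = 1.60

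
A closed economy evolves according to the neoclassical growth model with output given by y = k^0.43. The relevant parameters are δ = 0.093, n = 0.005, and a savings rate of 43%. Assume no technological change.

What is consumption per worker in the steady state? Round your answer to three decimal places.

Steady state requires s·f(k) = (n + δ)·k, i.e. s·k^α = (n + δ)·k.
Rearranging, k^(1−α) = s / (n + δ).
k^0.57 = 0.43 / (0.005 + 0.093) = 0.43 / 0.098 = 4.3878
k* = 4.3878^(1/0.57) ≈ 13.3890
y* = (k*)^α = 13.3890^0.43 ≈ 3.0514
c* = (1 − s)·y* = (1 − 0.43) × 3.0514 ≈ 1.7393

c* = 1.739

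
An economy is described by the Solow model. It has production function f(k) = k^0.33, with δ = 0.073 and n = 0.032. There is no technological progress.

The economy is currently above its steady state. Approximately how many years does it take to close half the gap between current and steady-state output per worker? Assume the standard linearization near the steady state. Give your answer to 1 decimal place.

t_½ ≈ 9.9 years

Near the steady state the convergence rate is λ = (1 − α)(n + δ).
λ = (1 − 0.33) × 0.105 = 0.67 × 0.105 = 0.07035
Half-life = ln 2 / λ = 0.6931 / 0.07035 ≈ 9.85 years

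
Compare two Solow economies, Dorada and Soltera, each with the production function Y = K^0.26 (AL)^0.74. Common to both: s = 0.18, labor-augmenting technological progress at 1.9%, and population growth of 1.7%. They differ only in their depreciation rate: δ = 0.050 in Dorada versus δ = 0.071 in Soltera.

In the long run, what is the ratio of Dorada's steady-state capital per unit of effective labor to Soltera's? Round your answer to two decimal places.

Steady-state k* = [s/(n + g + δ)]^(1/(1−α)), so the ratio is [ (s_D/(n + g + δ)_D) / (s_S/(n + g + δ)_S) ]^1.3514.
s_D/(n + g + δ)_D = 0.18/0.086 = 2.0930; s_S/(n + g + δ)_S = 0.18/0.107 = 1.6822.
Ratio = (2.0930/1.6822)^1.3514 = 1.2442^1.3514 ≈ 1.3435

k*_D / k*_S ≈ 1.34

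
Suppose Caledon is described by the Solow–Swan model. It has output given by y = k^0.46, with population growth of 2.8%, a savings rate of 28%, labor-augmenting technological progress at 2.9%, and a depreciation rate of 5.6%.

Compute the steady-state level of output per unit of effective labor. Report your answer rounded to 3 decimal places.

y* = 2.166

Steady state requires s·f(k) = (n + g + δ)·k, i.e. s·k^α = (n + g + δ)·k.
Rearranging, k^(1−α) = s / (n + g + δ).
k^0.54 = 0.28 / (0.028 + 0.029 + 0.056) = 0.28 / 0.113 = 2.4779
k* = 2.4779^(1/0.54) ≈ 5.3677
y* = (k*)^α = 5.3677^0.46 ≈ 2.1662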